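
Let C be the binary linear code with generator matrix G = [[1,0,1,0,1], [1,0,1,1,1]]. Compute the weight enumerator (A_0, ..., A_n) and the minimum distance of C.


Weight distribution: A_0 = 1, A_1 = 1, A_3 = 1, A_4 = 1. Minimum distance d = 1.

Enumerate all 2^2 = 4 messages m ∈ F_2^2.
For each, compute codeword c = mG in F_2^5, then tally its weight.
  m = 00 → c = 00000, weight = 0.
  m = 10 → c = 10101, weight = 3.
  m = 01 → c = 10111, weight = 4.
  m = 11 → c = 00010, weight = 1.
Tally weights:
  weight 0: 1 codewords.
  weight 1: 1 codewords.
  weight 3: 1 codewords.
  weight 4: 1 codewords.
Minimum distance d = smallest w > 0 with A_w > 0 = 1.
Sanity: Σ A_w = 4 = 2^2 = 4 ✓.


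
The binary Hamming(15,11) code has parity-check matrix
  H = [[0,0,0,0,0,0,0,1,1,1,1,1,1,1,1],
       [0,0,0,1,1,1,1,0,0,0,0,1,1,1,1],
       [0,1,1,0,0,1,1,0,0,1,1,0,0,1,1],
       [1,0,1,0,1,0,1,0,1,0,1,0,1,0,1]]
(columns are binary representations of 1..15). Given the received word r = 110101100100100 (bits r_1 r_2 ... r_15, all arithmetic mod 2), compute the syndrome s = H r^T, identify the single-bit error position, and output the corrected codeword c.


s = (0, 0, 0, 1)^T, error position = 1, corrected codeword c = 010101100100100

Compute s = H r^T mod 2 one row at a time:
  s_1 = 0 + 0 + 1 + 0 + 0 + 1 + 0 + 0 = 2 ≡ 0 (mod 2).
  s_2 = 1 + 0 + 1 + 1 + 0 + 1 + 0 + 0 = 4 ≡ 0 (mod 2).
  s_3 = 1 + 0 + 1 + 1 + 1 + 0 + 0 + 0 = 4 ≡ 0 (mod 2).
  s_4 = 1 + 0 + 0 + 1 + 0 + 0 + 1 + 0 = 3 ≡ 1 (mod 2).
s = (0, 0, 0, 1)^T — this equals column 1 of H (binary 0001), so error is at position 1.
Correct: flip bit 1 of r = 110101100100100 to get c = 010101100100100.


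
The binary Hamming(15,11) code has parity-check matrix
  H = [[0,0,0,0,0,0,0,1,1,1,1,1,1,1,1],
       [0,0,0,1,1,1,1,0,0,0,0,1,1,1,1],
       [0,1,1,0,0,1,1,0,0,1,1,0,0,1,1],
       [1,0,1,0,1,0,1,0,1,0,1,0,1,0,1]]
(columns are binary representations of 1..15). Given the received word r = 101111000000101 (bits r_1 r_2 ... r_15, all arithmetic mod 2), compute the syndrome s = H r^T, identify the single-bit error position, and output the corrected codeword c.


s = (0, 1, 1, 1)^T, error position = 7, corrected codeword c = 101111100000101

Compute s = H r^T mod 2 one row at a time:
  s_1 = 0 + 0 + 0 + 0 + 0 + 1 + 0 + 1 = 2 ≡ 0 (mod 2).
  s_2 = 1 + 1 + 1 + 0 + 0 + 1 + 0 + 1 = 5 ≡ 1 (mod 2).
  s_3 = 0 + 1 + 1 + 0 + 0 + 0 + 0 + 1 = 3 ≡ 1 (mod 2).
  s_4 = 1 + 1 + 1 + 0 + 0 + 0 + 1 + 1 = 5 ≡ 1 (mod 2).
s = (0, 1, 1, 1)^T — this equals column 7 of H (binary 0111), so error is at position 7.
Correct: flip bit 7 of r = 101111000000101 to get c = 101111100000101.


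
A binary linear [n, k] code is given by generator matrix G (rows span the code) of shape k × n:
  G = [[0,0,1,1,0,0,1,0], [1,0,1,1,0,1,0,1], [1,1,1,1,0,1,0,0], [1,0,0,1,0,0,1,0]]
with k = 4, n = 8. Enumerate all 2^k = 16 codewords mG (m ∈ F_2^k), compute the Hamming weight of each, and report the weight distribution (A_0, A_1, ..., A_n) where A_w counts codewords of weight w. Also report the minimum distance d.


Weight distribution: A_0 = 1, A_2 = 2, A_3 = 4, A_4 = 5, A_5 = 4. Minimum distance d = 2.

Enumerate all 2^4 = 16 messages m ∈ F_2^4.
For each, compute codeword c = mG in F_2^8, then tally its weight.
  m = 0000 → c = 00000000, weight = 0.
  m = 1000 → c = 00110010, weight = 3.
  m = 0100 → c = 10110101, weight = 5.
  m = 1100 → c = 10000111, weight = 4.
  m = 0010 → c = 11110100, weight = 5.
  m = 1010 → c = 11000110, weight = 4.
  m = 0110 → c = 01000001, weight = 2.
  m = 1110 → c = 01110011, weight = 5.
  m = 0001 → c = 10010010, weight = 3.
  m = 1001 → c = 10100000, weight = 2.
  m = 0101 → c = 00100111, weight = 4.
  m = 1101 → c = 00010101, weight = 3.
  m = 0011 → c = 01100110, weight = 4.
  m = 1011 → c = 01010100, weight = 3.
  m = 0111 → c = 11010011, weight = 5.
  m = 1111 → c = 11100001, weight = 4.
Tally weights:
  weight 0: 1 codewords.
  weight 2: 2 codewords.
  weight 3: 4 codewords.
  weight 4: 5 codewords.
  weight 5: 4 codewords.
Minimum distance d = smallest w > 0 with A_w > 0 = 2.
Sanity: Σ A_w = 16 = 2^4 = 16 ✓.


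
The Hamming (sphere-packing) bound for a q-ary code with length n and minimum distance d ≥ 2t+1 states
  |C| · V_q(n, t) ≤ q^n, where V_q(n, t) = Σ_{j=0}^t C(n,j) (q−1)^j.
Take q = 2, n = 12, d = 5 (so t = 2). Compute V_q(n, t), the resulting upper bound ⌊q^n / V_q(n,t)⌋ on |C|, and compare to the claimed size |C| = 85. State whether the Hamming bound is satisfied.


V_q(n, t) = 79, q^n = 4096, Hamming bound = 51, |C| = 85 > bound (violated).

Step 1: Compute V_q(n, t) = Σ_{j=0}^2 C(n, j) (q−1)^j.
  j = 0: C(12,0)·(1)^0 = 1·1 = 1.
  j = 1: C(12,1)·(1)^1 = 12·1 = 12.
  j = 2: C(12,2)·(1)^2 = 66·1 = 66.
  V_q(n, t) = 1 + 12 + 66 = 79.
Step 2: q^n = 2^12 = 4096.
Step 3: Hamming bound ⌊q^n / V_q(n,t)⌋ = ⌊4096/79⌋ = 51.
Step 4: Compare |C| = 85 to 51: violated.
The claimed |C| lies above the Hamming bound, so no 2-ary code of length 12 with d ≥ 5 can have 85 codewords.


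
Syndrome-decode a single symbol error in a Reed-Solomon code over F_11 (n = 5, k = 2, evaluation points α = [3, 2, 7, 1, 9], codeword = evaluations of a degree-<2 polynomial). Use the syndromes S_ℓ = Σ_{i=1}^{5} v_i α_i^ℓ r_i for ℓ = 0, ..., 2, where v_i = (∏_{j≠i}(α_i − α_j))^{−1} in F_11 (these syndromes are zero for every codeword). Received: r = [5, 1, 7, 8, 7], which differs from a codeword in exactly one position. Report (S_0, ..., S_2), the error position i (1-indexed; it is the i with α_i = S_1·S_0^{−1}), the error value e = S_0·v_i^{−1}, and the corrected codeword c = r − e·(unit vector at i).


S = (4, 6, 9), error at position 3, error magnitude e = 8, c = [5, 1, 10, 8, 7].

Step 1: column multipliers v_i = (∏_{j≠i}(α_i − α_j))^{−1} mod 11.
  i = 1 (α = 3): (3−2)(3−7)(3−1)(3−9) = 1·(−4)·2·(−6) = 48 ≡ 4, so v_1 = 4^{−1} = 3 (mod 11).
  i = 2 (α = 2): (2−3)(2−7)(2−1)(2−9) = (−1)·(−5)·1·(−7) = −35 ≡ 9, so v_2 = 9^{−1} = 5 (mod 11).
  i = 3 (α = 7): (7−3)(7−2)(7−1)(7−9) = 4·5·6·(−2) = −240 ≡ 2, so v_3 = 2^{−1} = 6 (mod 11).
  i = 4 (α = 1): (1−3)(1−2)(1−7)(1−9) = (−2)·(−1)·(−6)·(−8) = 96 ≡ 8, so v_4 = 8^{−1} = 7 (mod 11).
  i = 5 (α = 9): (9−3)(9−2)(9−7)(9−1) = 6·7·2·8 = 672 ≡ 1, so v_5 = 1^{−1} = 1 (mod 11).
  v = [3, 5, 6, 7, 1].
Step 2: syndromes of r = [5, 1, 7, 8, 7] (all sums mod 11).
  S_0 = Σ v_i r_i = 3·5 + 5·1 + 6·7 + 7·8 + 1·7 = 125 ≡ 4.
  S_1 = Σ v_i α_i r_i = 3·3·5 + 5·2·1 + 6·7·7 + 7·1·8 + 1·9·7 = 468 ≡ 6.
  α_i^2 mod 11 = [9, 4, 5, 1, 4].
  S_2 = Σ v_i α_i^2 r_i = 3·9·5 + 5·4·1 + 6·5·7 + 7·1·8 + 1·4·7 = 449 ≡ 9.
  S = (4, 6, 9) ≠ 0, so r is not a codeword (an error is present).
Step 3: locate the error. For a single error e at position i, S_ℓ = v_i·e·α_i^ℓ, so α_err = S_1/S_0.
  S_0^{−1} = 4^{−1} = 3 (mod 11), so α_err = 6·3 = 18 ≡ 7 = α_3. Error position i = 3.
  Consistency check: S_2/S_1 = 9·2 = 18 ≡ 7 = α_err ✓ (single-error assumption holds).
Step 4: error magnitude e = S_0/v_3 = S_0·∏_{j≠3}(α_3 − α_j) = 4·2 = 8 ≡ 8 (mod 11).
Step 5: correct position 3: c_3 = r_3 − e = 7 − 8 ≡ 10 (mod 11). Hence c = [5, 1, 10, 8, 7].
  Check: interpolating c through the α_i gives m(x) = 4 + 4·x (degree < 2) with m(α_i) = c_i for every i, so c is indeed a codeword.


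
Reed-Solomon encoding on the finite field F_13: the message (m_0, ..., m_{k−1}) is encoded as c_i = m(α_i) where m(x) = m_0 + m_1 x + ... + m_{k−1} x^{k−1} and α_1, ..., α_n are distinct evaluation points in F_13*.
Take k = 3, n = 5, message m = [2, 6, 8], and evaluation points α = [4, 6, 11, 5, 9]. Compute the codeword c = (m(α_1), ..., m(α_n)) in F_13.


c = [11, 1, 9, 11, 2]

Message polynomial: m(x) = 2 + 6·x + 8·x^2 (mod 13).
For each evaluation point α_i, compute m(α_i) mod 13:
  α_1 = 4: Horner steps 8 → 12 → 11, so m(4) = 11.
  α_2 = 6: Horner steps 8 → 2 → 1, so m(6) = 1.
  α_3 = 11: Horner steps 8 → 3 → 9, so m(11) = 9.
  α_4 = 5: Horner steps 8 → 7 → 11, so m(5) = 11.
  α_5 = 9: Horner steps 8 → 0 → 2, so m(9) = 2.
Codeword c = [11, 1, 9, 11, 2] ∈ F_13^5.


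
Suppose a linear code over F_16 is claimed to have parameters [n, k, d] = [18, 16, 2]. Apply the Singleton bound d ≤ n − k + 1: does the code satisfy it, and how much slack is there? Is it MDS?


Singleton RHS = n − k + 1 = 3, slack = 1, bound satisfied, not MDS.

Singleton bound: d ≤ n − k + 1.
Here n = 18, k = 16, so n − k + 1 = 3.
Given d = 2, check d ≤ 3: YES.
Slack = (n − k + 1) − d = 1.
The code is NOT MDS (slack = 1 > 0).
Description: the claimed parameters are [18, 16, 2]_16; such a code would be non-MDS.


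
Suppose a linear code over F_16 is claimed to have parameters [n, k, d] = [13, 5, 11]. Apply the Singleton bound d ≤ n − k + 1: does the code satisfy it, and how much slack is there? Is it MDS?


Singleton RHS = n − k + 1 = 9, slack = -2, bound violated (no such code; not MDS).

Singleton bound: d ≤ n − k + 1.
Here n = 13, k = 5, so n − k + 1 = 9.
Given d = 11, check d ≤ 9: NO.
Slack = (n − k + 1) − d = -2.
The slack is negative: d = 11 exceeds n − k + 1 = 9 by 2, so the Singleton bound is violated and no linear [13, 5, 11]_16 code can exist. In particular it is not MDS (MDS requires d = n − k + 1 exactly).
Description: the claimed parameters are [13, 5, 11]_16; such a code would be impossible (violates the Singleton bound).


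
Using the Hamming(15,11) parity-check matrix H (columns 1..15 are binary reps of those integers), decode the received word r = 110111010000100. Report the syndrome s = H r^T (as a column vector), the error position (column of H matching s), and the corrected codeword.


s = (0, 0, 0, 1)^T, error position = 1, corrected codeword c = 010111010000100

Compute s = H r^T mod 2 one row at a time:
  s_1 = 1 + 0 + 0 + 0 + 0 + 1 + 0 + 0 = 2 ≡ 0 (mod 2).
  s_2 = 1 + 1 + 1 + 0 + 0 + 1 + 0 + 0 = 4 ≡ 0 (mod 2).
  s_3 = 1 + 0 + 1 + 0 + 0 + 0 + 0 + 0 = 2 ≡ 0 (mod 2).
  s_4 = 1 + 0 + 1 + 0 + 0 + 0 + 1 + 0 = 3 ≡ 1 (mod 2).
s = (0, 0, 0, 1)^T — this equals column 1 of H (binary 0001), so error is at position 1.
Correct: flip bit 1 of r = 110111010000100 to get c = 010111010000100.


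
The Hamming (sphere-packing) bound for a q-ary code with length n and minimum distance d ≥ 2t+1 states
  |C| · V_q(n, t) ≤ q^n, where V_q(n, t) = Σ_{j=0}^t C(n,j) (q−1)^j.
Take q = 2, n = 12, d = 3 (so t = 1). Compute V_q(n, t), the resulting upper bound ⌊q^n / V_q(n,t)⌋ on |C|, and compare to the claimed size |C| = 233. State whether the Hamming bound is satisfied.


V_q(n, t) = 13, q^n = 4096, Hamming bound = 315, |C| = 233 ≤ bound (satisfied).

Step 1: Compute V_q(n, t) = Σ_{j=0}^1 C(n, j) (q−1)^j.
  j = 0: C(12,0)·(1)^0 = 1·1 = 1.
  j = 1: C(12,1)·(1)^1 = 12·1 = 12.
  V_q(n, t) = 1 + 12 = 13.
Step 2: q^n = 2^12 = 4096.
Step 3: Hamming bound ⌊q^n / V_q(n,t)⌋ = ⌊4096/13⌋ = 315.
Step 4: Compare |C| = 233 to 315: satisfied.
The claimed |C| lies below the Hamming bound.


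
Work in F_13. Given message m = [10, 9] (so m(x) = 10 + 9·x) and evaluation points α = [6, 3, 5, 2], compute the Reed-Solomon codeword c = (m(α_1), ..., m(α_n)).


c = [12, 11, 3, 2]

Message polynomial: m(x) = 10 + 9·x (mod 13).
For each evaluation point α_i, compute m(α_i) mod 13:
  α_1 = 6: Horner steps 9 → 12, so m(6) = 12.
  α_2 = 3: Horner steps 9 → 11, so m(3) = 11.
  α_3 = 5: Horner steps 9 → 3, so m(5) = 3.
  α_4 = 2: Horner steps 9 → 2, so m(2) = 2.
Codeword c = [12, 11, 3, 2] ∈ F_13^4.


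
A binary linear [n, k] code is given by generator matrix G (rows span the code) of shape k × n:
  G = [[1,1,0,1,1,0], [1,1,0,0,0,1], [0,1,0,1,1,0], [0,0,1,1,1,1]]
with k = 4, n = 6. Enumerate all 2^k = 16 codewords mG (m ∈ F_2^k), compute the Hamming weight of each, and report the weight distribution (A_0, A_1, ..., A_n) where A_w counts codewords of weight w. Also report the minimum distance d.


Weight distribution: A_0 = 1, A_1 = 2, A_2 = 2, A_3 = 4, A_4 = 5, A_5 = 2. Minimum distance d = 1.

Enumerate all 2^4 = 16 messages m ∈ F_2^4.
For each, compute codeword c = mG in F_2^6, then tally its weight.
  m = 0000 → c = 000000, weight = 0.
  m = 1000 → c = 110110, weight = 4.
  m = 0100 → c = 110001, weight = 3.
  m = 1100 → c = 000111, weight = 3.
  m = 0010 → c = 010110, weight = 3.
  m = 1010 → c = 100000, weight = 1.
  m = 0110 → c = 100111, weight = 4.
  m = 1110 → c = 010001, weight = 2.
  m = 0001 → c = 001111, weight = 4.
  m = 1001 → c = 111001, weight = 4.
  m = 0101 → c = 111110, weight = 5.
  m = 1101 → c = 001000, weight = 1.
  m = 0011 → c = 011001, weight = 3.
  m = 1011 → c = 101111, weight = 5.
  m = 0111 → c = 101000, weight = 2.
  m = 1111 → c = 011110, weight = 4.
Tally weights:
  weight 0: 1 codewords.
  weight 1: 2 codewords.
  weight 2: 2 codewords.
  weight 3: 4 codewords.
  weight 4: 5 codewords.
  weight 5: 2 codewords.
Minimum distance d = smallest w > 0 with A_w > 0 = 1.
Sanity: Σ A_w = 16 = 2^4 = 16 ✓.


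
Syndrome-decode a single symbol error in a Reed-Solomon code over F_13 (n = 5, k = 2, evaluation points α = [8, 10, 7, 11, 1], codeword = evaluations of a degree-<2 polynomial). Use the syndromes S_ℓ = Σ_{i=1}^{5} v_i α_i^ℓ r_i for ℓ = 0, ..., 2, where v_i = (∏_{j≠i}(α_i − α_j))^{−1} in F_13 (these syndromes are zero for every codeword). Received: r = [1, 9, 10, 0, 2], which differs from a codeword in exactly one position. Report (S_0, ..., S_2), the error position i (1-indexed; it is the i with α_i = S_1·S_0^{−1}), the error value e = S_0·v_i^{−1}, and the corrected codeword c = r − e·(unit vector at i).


S = (12, 12, 12), error at position 5, error magnitude e = 3, c = [1, 9, 10, 0, 12].

Step 1: column multipliers v_i = (∏_{j≠i}(α_i − α_j))^{−1} mod 13.
  i = 1 (α = 8): (8−10)(8−7)(8−11)(8−1) = (−2)·1·(−3)·7 = 42 ≡ 3, so v_1 = 3^{−1} = 9 (mod 13).
  i = 2 (α = 10): (10−8)(10−7)(10−11)(10−1) = 2·3·(−1)·9 = −54 ≡ 11, so v_2 = 11^{−1} = 6 (mod 13).
  i = 3 (α = 7): (7−8)(7−10)(7−11)(7−1) = (−1)·(−3)·(−4)·6 = −72 ≡ 6, so v_3 = 6^{−1} = 11 (mod 13).
  i = 4 (α = 11): (11−8)(11−10)(11−7)(11−1) = 3·1·4·10 = 120 ≡ 3, so v_4 = 3^{−1} = 9 (mod 13).
  i = 5 (α = 1): (1−8)(1−10)(1−7)(1−11) = (−7)·(−9)·(−6)·(−10) = 3780 ≡ 10, so v_5 = 10^{−1} = 4 (mod 13).
  v = [9, 6, 11, 9, 4].
Step 2: syndromes of r = [1, 9, 10, 0, 2] (all sums mod 13).
  S_0 = Σ v_i r_i = 9·1 + 6·9 + 11·10 + 9·0 + 4·2 = 181 ≡ 12.
  S_1 = Σ v_i α_i r_i = 9·8·1 + 6·10·9 + 11·7·10 + 9·11·0 + 4·1·2 = 1390 ≡ 12.
  α_i^2 mod 13 = [12, 9, 10, 4, 1].
  S_2 = Σ v_i α_i^2 r_i = 9·12·1 + 6·9·9 + 11·10·10 + 9·4·0 + 4·1·2 = 1702 ≡ 12.
  S = (12, 12, 12) ≠ 0, so r is not a codeword (an error is present).
Step 3: locate the error. For a single error e at position i, S_ℓ = v_i·e·α_i^ℓ, so α_err = S_1/S_0.
  S_0^{−1} = 12^{−1} = 12 (mod 13), so α_err = 12·12 = 144 ≡ 1 = α_5. Error position i = 5.
  Consistency check: S_2/S_1 = 12·12 = 144 ≡ 1 = α_err ✓ (single-error assumption holds).
Step 4: error magnitude e = S_0/v_5 = S_0·∏_{j≠5}(α_5 − α_j) = 12·10 = 120 ≡ 3 (mod 13).
Step 5: correct position 5: c_5 = r_5 − e = 2 − 3 ≡ 12 (mod 13). Hence c = [1, 9, 10, 0, 12].
  Check: interpolating c through the α_i gives m(x) = 8 + 4·x (degree < 2) with m(α_i) = c_i for every i, so c is indeed a codeword.


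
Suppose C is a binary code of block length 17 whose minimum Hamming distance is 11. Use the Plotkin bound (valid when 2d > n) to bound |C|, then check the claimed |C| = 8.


Plotkin bound M ≤ 4; given |C| = 8 > bound (violated).

Check applicability: 2d = 22, n = 17.
2d − n = 5 > 0, so Plotkin applies.
Compute d/(2d−n) = 11/5 ≈ 2.2000.
⌊d/(2d−n)⌋ = 2.
Plotkin bound: M ≤ 2·2 = 4.
Given |C| = 8, check: VIOLATED.
This |C| is above the Plotkin bound, so no binary code with n = 17, d = 11 and 8 codewords exists.


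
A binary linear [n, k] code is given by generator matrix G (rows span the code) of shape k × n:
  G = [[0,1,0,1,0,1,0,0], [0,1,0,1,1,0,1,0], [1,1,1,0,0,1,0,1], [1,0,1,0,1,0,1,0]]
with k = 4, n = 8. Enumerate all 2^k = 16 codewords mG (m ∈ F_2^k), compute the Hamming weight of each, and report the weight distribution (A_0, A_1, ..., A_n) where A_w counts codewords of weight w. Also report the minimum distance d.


Weight distribution: A_0 = 1, A_2 = 1, A_3 = 4, A_4 = 5, A_5 = 2, A_6 = 1, A_7 = 2. Minimum distance d = 2.

Enumerate all 2^4 = 16 messages m ∈ F_2^4.
For each, compute codeword c = mG in F_2^8, then tally its weight.
  m = 0000 → c = 00000000, weight = 0.
  m = 1000 → c = 01010100, weight = 3.
  m = 0100 → c = 01011010, weight = 4.
  m = 1100 → c = 00001110, weight = 3.
  m = 0010 → c = 11100101, weight = 5.
  m = 1010 → c = 10110001, weight = 4.
  m = 0110 → c = 10111111, weight = 7.
  m = 1110 → c = 11101011, weight = 6.
  m = 0001 → c = 10101010, weight = 4.
  m = 1001 → c = 11111110, weight = 7.
  m = 0101 → c = 11110000, weight = 4.
  m = 1101 → c = 10100100, weight = 3.
  m = 0011 → c = 01001111, weight = 5.
  m = 1011 → c = 00011011, weight = 4.
  m = 0111 → c = 00010101, weight = 3.
  m = 1111 → c = 01000001, weight = 2.
Tally weights:
  weight 0: 1 codewords.
  weight 2: 1 codewords.
  weight 3: 4 codewords.
  weight 4: 5 codewords.
  weight 5: 2 codewords.
  weight 6: 1 codewords.
  weight 7: 2 codewords.
Minimum distance d = smallest w > 0 with A_w > 0 = 2.
Sanity: Σ A_w = 16 = 2^4 = 16 ✓.


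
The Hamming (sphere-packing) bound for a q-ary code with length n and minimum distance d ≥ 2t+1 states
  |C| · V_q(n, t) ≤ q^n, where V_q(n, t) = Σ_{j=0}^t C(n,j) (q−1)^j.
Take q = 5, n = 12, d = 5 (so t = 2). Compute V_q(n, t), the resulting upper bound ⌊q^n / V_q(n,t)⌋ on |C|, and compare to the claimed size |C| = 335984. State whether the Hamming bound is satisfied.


V_q(n, t) = 1105, q^n = 244140625, Hamming bound = 220941, |C| = 335984 > bound (violated).

Step 1: Compute V_q(n, t) = Σ_{j=0}^2 C(n, j) (q−1)^j.
  j = 0: C(12,0)·(4)^0 = 1·1 = 1.
  j = 1: C(12,1)·(4)^1 = 12·4 = 48.
  j = 2: C(12,2)·(4)^2 = 66·16 = 1056.
  V_q(n, t) = 1 + 48 + 1056 = 1105.
Step 2: q^n = 5^12 = 244140625.
Step 3: Hamming bound ⌊q^n / V_q(n,t)⌋ = ⌊244140625/1105⌋ = 220941.
Step 4: Compare |C| = 335984 to 220941: violated.
The claimed |C| lies above the Hamming bound, so no 5-ary code of length 12 with d ≥ 5 can have 335984 codewords.


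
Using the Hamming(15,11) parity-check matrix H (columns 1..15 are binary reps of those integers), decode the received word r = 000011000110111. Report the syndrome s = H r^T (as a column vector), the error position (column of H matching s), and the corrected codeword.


s = (1, 1, 1, 0)^T, error position = 14, corrected codeword c = 000011000110101

Compute s = H r^T mod 2 one row at a time:
  s_1 = 0 + 0 + 1 + 1 + 0 + 1 + 1 + 1 = 5 ≡ 1 (mod 2).
  s_2 = 0 + 1 + 1 + 0 + 0 + 1 + 1 + 1 = 5 ≡ 1 (mod 2).
  s_3 = 0 + 0 + 1 + 0 + 1 + 1 + 1 + 1 = 5 ≡ 1 (mod 2).
  s_4 = 0 + 0 + 1 + 0 + 0 + 1 + 1 + 1 = 4 ≡ 0 (mod 2).
s = (1, 1, 1, 0)^T — this equals column 14 of H (binary 1110), so error is at position 14.
Correct: flip bit 14 of r = 000011000110111 to get c = 000011000110101.


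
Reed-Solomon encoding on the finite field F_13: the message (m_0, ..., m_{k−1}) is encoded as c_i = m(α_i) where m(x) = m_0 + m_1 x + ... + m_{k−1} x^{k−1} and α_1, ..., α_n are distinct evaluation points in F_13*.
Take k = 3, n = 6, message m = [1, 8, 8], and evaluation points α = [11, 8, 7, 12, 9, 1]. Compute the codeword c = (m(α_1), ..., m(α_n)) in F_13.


c = [4, 5, 7, 1, 6, 4]

Message polynomial: m(x) = 1 + 8·x + 8·x^2 (mod 13).
For each evaluation point α_i, compute m(α_i) mod 13:
  α_1 = 11: Horner steps 8 → 5 → 4, so m(11) = 4.
  α_2 = 8: Horner steps 8 → 7 → 5, so m(8) = 5.
  α_3 = 7: Horner steps 8 → 12 → 7, so m(7) = 7.
  α_4 = 12: Horner steps 8 → 0 → 1, so m(12) = 1.
  α_5 = 9: Horner steps 8 → 2 → 6, so m(9) = 6.
  α_6 = 1: Horner steps 8 → 3 → 4, so m(1) = 4.
Codeword c = [4, 5, 7, 1, 6, 4] ∈ F_13^6.


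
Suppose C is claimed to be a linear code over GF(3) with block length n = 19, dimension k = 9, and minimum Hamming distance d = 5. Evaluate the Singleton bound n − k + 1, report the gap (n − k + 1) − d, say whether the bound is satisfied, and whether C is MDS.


Singleton RHS = n − k + 1 = 11, slack = 6, bound satisfied, not MDS.

Singleton bound: d ≤ n − k + 1.
Here n = 19, k = 9, so n − k + 1 = 11.
Given d = 5, check d ≤ 11: YES.
Slack = (n − k + 1) − d = 6.
The code is NOT MDS (slack = 6 > 0).
Description: the claimed parameters are [19, 9, 5]_3; such a code would be non-MDS.


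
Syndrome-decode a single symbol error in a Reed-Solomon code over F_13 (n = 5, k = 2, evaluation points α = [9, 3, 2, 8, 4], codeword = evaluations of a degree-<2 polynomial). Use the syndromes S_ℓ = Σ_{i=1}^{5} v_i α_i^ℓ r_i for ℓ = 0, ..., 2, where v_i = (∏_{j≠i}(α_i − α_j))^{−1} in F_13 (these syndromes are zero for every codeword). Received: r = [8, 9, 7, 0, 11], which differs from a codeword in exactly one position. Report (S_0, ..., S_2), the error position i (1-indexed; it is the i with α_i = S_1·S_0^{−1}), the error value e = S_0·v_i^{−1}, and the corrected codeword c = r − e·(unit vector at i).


S = (2, 3, 11), error at position 4, error magnitude e = 7, c = [8, 9, 7, 6, 11].

Step 1: column multipliers v_i = (∏_{j≠i}(α_i − α_j))^{−1} mod 13.
  i = 1 (α = 9): (9−3)(9−2)(9−8)(9−4) = 6·7·1·5 = 210 ≡ 2, so v_1 = 2^{−1} = 7 (mod 13).
  i = 2 (α = 3): (3−9)(3−2)(3−8)(3−4) = (−6)·1·(−5)·(−1) = −30 ≡ 9, so v_2 = 9^{−1} = 3 (mod 13).
  i = 3 (α = 2): (2−9)(2−3)(2−8)(2−4) = (−7)·(−1)·(−6)·(−2) = 84 ≡ 6, so v_3 = 6^{−1} = 11 (mod 13).
  i = 4 (α = 8): (8−9)(8−3)(8−2)(8−4) = (−1)·5·6·4 = −120 ≡ 10, so v_4 = 10^{−1} = 4 (mod 13).
  i = 5 (α = 4): (4−9)(4−3)(4−2)(4−8) = (−5)·1·2·(−4) = 40 ≡ 1, so v_5 = 1^{−1} = 1 (mod 13).
  v = [7, 3, 11, 4, 1].
Step 2: syndromes of r = [8, 9, 7, 0, 11] (all sums mod 13).
  S_0 = Σ v_i r_i = 7·8 + 3·9 + 11·7 + 4·0 + 1·11 = 171 ≡ 2.
  S_1 = Σ v_i α_i r_i = 7·9·8 + 3·3·9 + 11·2·7 + 4·8·0 + 1·4·11 = 783 ≡ 3.
  α_i^2 mod 13 = [3, 9, 4, 12, 3].
  S_2 = Σ v_i α_i^2 r_i = 7·3·8 + 3·9·9 + 11·4·7 + 4·12·0 + 1·3·11 = 752 ≡ 11.
  S = (2, 3, 11) ≠ 0, so r is not a codeword (an error is present).
Step 3: locate the error. For a single error e at position i, S_ℓ = v_i·e·α_i^ℓ, so α_err = S_1/S_0.
  S_0^{−1} = 2^{−1} = 7 (mod 13), so α_err = 3·7 = 21 ≡ 8 = α_4. Error position i = 4.
  Consistency check: S_2/S_1 = 11·9 = 99 ≡ 8 = α_err ✓ (single-error assumption holds).
Step 4: error magnitude e = S_0/v_4 = S_0·∏_{j≠4}(α_4 − α_j) = 2·10 = 20 ≡ 7 (mod 13).
Step 5: correct position 4: c_4 = r_4 − e = 0 − 7 ≡ 6 (mod 13). Hence c = [8, 9, 7, 6, 11].
  Check: interpolating c through the α_i gives m(x) = 3 + 2·x (degree < 2) with m(α_i) = c_i for every i, so c is indeed a codeword.


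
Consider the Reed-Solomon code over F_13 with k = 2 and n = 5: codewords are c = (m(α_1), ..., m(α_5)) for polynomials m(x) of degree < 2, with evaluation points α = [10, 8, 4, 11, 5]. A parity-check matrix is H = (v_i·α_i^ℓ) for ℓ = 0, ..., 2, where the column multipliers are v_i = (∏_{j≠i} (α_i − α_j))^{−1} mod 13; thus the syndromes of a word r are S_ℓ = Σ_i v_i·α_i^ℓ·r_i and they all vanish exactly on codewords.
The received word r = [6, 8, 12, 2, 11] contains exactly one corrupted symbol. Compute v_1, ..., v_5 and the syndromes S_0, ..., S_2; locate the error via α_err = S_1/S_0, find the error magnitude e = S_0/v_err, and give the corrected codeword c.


S = (4, 5, 3), error at position 4, error magnitude e = 10, c = [6, 8, 12, 5, 11].

Step 1: column multipliers v_i = (∏_{j≠i}(α_i − α_j))^{−1} mod 13.
  i = 1 (α = 10): (10−8)(10−4)(10−11)(10−5) = 2·6·(−1)·5 = −60 ≡ 5, so v_1 = 5^{−1} = 8 (mod 13).
  i = 2 (α = 8): (8−10)(8−4)(8−11)(8−5) = (−2)·4·(−3)·3 = 72 ≡ 7, so v_2 = 7^{−1} = 2 (mod 13).
  i = 3 (α = 4): (4−10)(4−8)(4−11)(4−5) = (−6)·(−4)·(−7)·(−1) = 168 ≡ 12, so v_3 = 12^{−1} = 12 (mod 13).
  i = 4 (α = 11): (11−10)(11−8)(11−4)(11−5) = 1·3·7·6 = 126 ≡ 9, so v_4 = 9^{−1} = 3 (mod 13).
  i = 5 (α = 5): (5−10)(5−8)(5−4)(5−11) = (−5)·(−3)·1·(−6) = −90 ≡ 1, so v_5 = 1^{−1} = 1 (mod 13).
  v = [8, 2, 12, 3, 1].
Step 2: syndromes of r = [6, 8, 12, 2, 11] (all sums mod 13).
  S_0 = Σ v_i r_i = 8·6 + 2·8 + 12·12 + 3·2 + 1·11 = 225 ≡ 4.
  S_1 = Σ v_i α_i r_i = 8·10·6 + 2·8·8 + 12·4·12 + 3·11·2 + 1·5·11 = 1305 ≡ 5.
  α_i^2 mod 13 = [9, 12, 3, 4, 12].
  S_2 = Σ v_i α_i^2 r_i = 8·9·6 + 2·12·8 + 12·3·12 + 3·4·2 + 1·12·11 = 1212 ≡ 3.
  S = (4, 5, 3) ≠ 0, so r is not a codeword (an error is present).
Step 3: locate the error. For a single error e at position i, S_ℓ = v_i·e·α_i^ℓ, so α_err = S_1/S_0.
  S_0^{−1} = 4^{−1} = 10 (mod 13), so α_err = 5·10 = 50 ≡ 11 = α_4. Error position i = 4.
  Consistency check: S_2/S_1 = 3·8 = 24 ≡ 11 = α_err ✓ (single-error assumption holds).
Step 4: error magnitude e = S_0/v_4 = S_0·∏_{j≠4}(α_4 − α_j) = 4·9 = 36 ≡ 10 (mod 13).
Step 5: correct position 4: c_4 = r_4 − e = 2 − 10 ≡ 5 (mod 13). Hence c = [6, 8, 12, 5, 11].
  Check: interpolating c through the α_i gives m(x) = 3 + 12·x (degree < 2) with m(α_i) = c_i for every i, so c is indeed a codeword.


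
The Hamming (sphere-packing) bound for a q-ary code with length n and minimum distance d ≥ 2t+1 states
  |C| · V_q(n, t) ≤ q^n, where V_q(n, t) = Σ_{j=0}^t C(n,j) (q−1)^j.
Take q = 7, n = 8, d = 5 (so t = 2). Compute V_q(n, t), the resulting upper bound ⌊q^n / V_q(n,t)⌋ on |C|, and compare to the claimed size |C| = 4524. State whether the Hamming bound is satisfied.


V_q(n, t) = 1057, q^n = 5764801, Hamming bound = 5453, |C| = 4524 ≤ bound (satisfied).

Step 1: Compute V_q(n, t) = Σ_{j=0}^2 C(n, j) (q−1)^j.
  j = 0: C(8,0)·(6)^0 = 1·1 = 1.
  j = 1: C(8,1)·(6)^1 = 8·6 = 48.
  j = 2: C(8,2)·(6)^2 = 28·36 = 1008.
  V_q(n, t) = 1 + 48 + 1008 = 1057.
Step 2: q^n = 7^8 = 5764801.
Step 3: Hamming bound ⌊q^n / V_q(n,t)⌋ = ⌊5764801/1057⌋ = 5453.
Step 4: Compare |C| = 4524 to 5453: satisfied.
The claimed |C| lies below the Hamming bound.


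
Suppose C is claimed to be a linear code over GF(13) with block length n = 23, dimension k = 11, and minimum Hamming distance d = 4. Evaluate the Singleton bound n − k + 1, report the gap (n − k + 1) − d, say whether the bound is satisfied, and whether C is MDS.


Singleton RHS = n − k + 1 = 13, slack = 9, bound satisfied, not MDS.

Singleton bound: d ≤ n − k + 1.
Here n = 23, k = 11, so n − k + 1 = 13.
Given d = 4, check d ≤ 13: YES.
Slack = (n − k + 1) − d = 9.
The code is NOT MDS (slack = 9 > 0).
Description: the claimed parameters are [23, 11, 4]_13; such a code would be non-MDS.


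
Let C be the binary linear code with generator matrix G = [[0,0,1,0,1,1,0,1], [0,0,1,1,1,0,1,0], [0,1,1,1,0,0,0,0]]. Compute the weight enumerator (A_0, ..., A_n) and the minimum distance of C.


Weight distribution: A_0 = 1, A_3 = 2, A_4 = 3, A_5 = 2. Minimum distance d = 3.

Enumerate all 2^3 = 8 messages m ∈ F_2^3.
For each, compute codeword c = mG in F_2^8, then tally its weight.
  m = 000 → c = 00000000, weight = 0.
  m = 100 → c = 00101101, weight = 4.
  m = 010 → c = 00111010, weight = 4.
  m = 110 → c = 00010111, weight = 4.
  m = 001 → c = 01110000, weight = 3.
  m = 101 → c = 01011101, weight = 5.
  m = 011 → c = 01001010, weight = 3.
  m = 111 → c = 01100111, weight = 5.
Tally weights:
  weight 0: 1 codewords.
  weight 3: 2 codewords.
  weight 4: 3 codewords.
  weight 5: 2 codewords.
Minimum distance d = smallest w > 0 with A_w > 0 = 3.
Sanity: Σ A_w = 8 = 2^3 = 8 ✓.


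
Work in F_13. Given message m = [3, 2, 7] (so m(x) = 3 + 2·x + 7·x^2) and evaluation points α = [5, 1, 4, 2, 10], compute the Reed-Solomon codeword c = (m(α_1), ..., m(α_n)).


c = [6, 12, 6, 9, 8]

Message polynomial: m(x) = 3 + 2·x + 7·x^2 (mod 13).
For each evaluation point α_i, compute m(α_i) mod 13:
  α_1 = 5: Horner steps 7 → 11 → 6, so m(5) = 6.
  α_2 = 1: Horner steps 7 → 9 → 12, so m(1) = 12.
  α_3 = 4: Horner steps 7 → 4 → 6, so m(4) = 6.
  α_4 = 2: Horner steps 7 → 3 → 9, so m(2) = 9.
  α_5 = 10: Horner steps 7 → 7 → 8, so m(10) = 8.
Codeword c = [6, 12, 6, 9, 8] ∈ F_13^5.


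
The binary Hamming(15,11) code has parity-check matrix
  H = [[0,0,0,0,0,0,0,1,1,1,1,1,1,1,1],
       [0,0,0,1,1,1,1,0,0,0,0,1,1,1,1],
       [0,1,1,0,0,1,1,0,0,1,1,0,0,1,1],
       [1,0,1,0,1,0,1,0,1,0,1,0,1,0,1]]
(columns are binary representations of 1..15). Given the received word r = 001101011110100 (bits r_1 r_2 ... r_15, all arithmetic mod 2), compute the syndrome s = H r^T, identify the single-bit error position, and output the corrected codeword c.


s = (1, 1, 0, 0)^T, error position = 12, corrected codeword c = 001101011111100

Compute s = H r^T mod 2 one row at a time:
  s_1 = 1 + 1 + 1 + 1 + 0 + 1 + 0 + 0 = 5 ≡ 1 (mod 2).
  s_2 = 1 + 0 + 1 + 0 + 0 + 1 + 0 + 0 = 3 ≡ 1 (mod 2).
  s_3 = 0 + 1 + 1 + 0 + 1 + 1 + 0 + 0 = 4 ≡ 0 (mod 2).
  s_4 = 0 + 1 + 0 + 0 + 1 + 1 + 1 + 0 = 4 ≡ 0 (mod 2).
s = (1, 1, 0, 0)^T — this equals column 12 of H (binary 1100), so error is at position 12.
Correct: flip bit 12 of r = 001101011110100 to get c = 001101011111100.


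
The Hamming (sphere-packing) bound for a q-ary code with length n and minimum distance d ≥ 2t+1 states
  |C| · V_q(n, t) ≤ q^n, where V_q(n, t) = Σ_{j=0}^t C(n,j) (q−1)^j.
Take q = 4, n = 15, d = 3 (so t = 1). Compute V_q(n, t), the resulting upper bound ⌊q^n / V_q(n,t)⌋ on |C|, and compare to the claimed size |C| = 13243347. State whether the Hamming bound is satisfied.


V_q(n, t) = 46, q^n = 1073741824, Hamming bound = 23342213, |C| = 13243347 ≤ bound (satisfied).

Step 1: Compute V_q(n, t) = Σ_{j=0}^1 C(n, j) (q−1)^j.
  j = 0: C(15,0)·(3)^0 = 1·1 = 1.
  j = 1: C(15,1)·(3)^1 = 15·3 = 45.
  V_q(n, t) = 1 + 45 = 46.
Step 2: q^n = 4^15 = 1073741824.
Step 3: Hamming bound ⌊q^n / V_q(n,t)⌋ = ⌊1073741824/46⌋ = 23342213.
Step 4: Compare |C| = 13243347 to 23342213: satisfied.
The claimed |C| lies below the Hamming bound.


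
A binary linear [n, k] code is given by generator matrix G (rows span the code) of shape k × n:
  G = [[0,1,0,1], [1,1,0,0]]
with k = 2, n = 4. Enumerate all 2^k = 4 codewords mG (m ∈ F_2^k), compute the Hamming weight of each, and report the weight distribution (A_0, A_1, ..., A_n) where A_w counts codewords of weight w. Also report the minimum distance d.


Weight distribution: A_0 = 1, A_2 = 3. Minimum distance d = 2.

Enumerate all 2^2 = 4 messages m ∈ F_2^2.
For each, compute codeword c = mG in F_2^4, then tally its weight.
  m = 00 → c = 0000, weight = 0.
  m = 10 → c = 0101, weight = 2.
  m = 01 → c = 1100, weight = 2.
  m = 11 → c = 1001, weight = 2.
Tally weights:
  weight 0: 1 codewords.
  weight 2: 3 codewords.
Minimum distance d = smallest w > 0 with A_w > 0 = 2.
Sanity: Σ A_w = 4 = 2^2 = 4 ✓.


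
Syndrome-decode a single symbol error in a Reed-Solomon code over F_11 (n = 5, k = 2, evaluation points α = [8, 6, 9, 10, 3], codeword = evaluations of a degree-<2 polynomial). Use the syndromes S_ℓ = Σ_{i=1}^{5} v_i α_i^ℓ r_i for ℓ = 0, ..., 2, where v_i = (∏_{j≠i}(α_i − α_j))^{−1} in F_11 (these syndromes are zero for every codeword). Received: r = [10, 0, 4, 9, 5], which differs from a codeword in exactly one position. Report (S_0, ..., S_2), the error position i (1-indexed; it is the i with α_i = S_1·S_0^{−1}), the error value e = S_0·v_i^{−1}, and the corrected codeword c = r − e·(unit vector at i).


S = (3, 9, 5), error at position 5, error magnitude e = 9, c = [10, 0, 4, 9, 7].

Step 1: column multipliers v_i = (∏_{j≠i}(α_i − α_j))^{−1} mod 11.
  i = 1 (α = 8): (8−6)(8−9)(8−10)(8−3) = 2·(−1)·(−2)·5 = 20 ≡ 9, so v_1 = 9^{−1} = 5 (mod 11).
  i = 2 (α = 6): (6−8)(6−9)(6−10)(6−3) = (−2)·(−3)·(−4)·3 = −72 ≡ 5, so v_2 = 5^{−1} = 9 (mod 11).
  i = 3 (α = 9): (9−8)(9−6)(9−10)(9−3) = 1·3·(−1)·6 = −18 ≡ 4, so v_3 = 4^{−1} = 3 (mod 11).
  i = 4 (α = 10): (10−8)(10−6)(10−9)(10−3) = 2·4·1·7 = 56 ≡ 1, so v_4 = 1^{−1} = 1 (mod 11).
  i = 5 (α = 3): (3−8)(3−6)(3−9)(3−10) = (−5)·(−3)·(−6)·(−7) = 630 ≡ 3, so v_5 = 3^{−1} = 4 (mod 11).
  v = [5, 9, 3, 1, 4].
Step 2: syndromes of r = [10, 0, 4, 9, 5] (all sums mod 11).
  S_0 = Σ v_i r_i = 5·10 + 9·0 + 3·4 + 1·9 + 4·5 = 91 ≡ 3.
  S_1 = Σ v_i α_i r_i = 5·8·10 + 9·6·0 + 3·9·4 + 1·10·9 + 4·3·5 = 658 ≡ 9.
  α_i^2 mod 11 = [9, 3, 4, 1, 9].
  S_2 = Σ v_i α_i^2 r_i = 5·9·10 + 9·3·0 + 3·4·4 + 1·1·9 + 4·9·5 = 687 ≡ 5.
  S = (3, 9, 5) ≠ 0, so r is not a codeword (an error is present).
Step 3: locate the error. For a single error e at position i, S_ℓ = v_i·e·α_i^ℓ, so α_err = S_1/S_0.
  S_0^{−1} = 3^{−1} = 4 (mod 11), so α_err = 9·4 = 36 ≡ 3 = α_5. Error position i = 5.
  Consistency check: S_2/S_1 = 5·5 = 25 ≡ 3 = α_err ✓ (single-error assumption holds).
Step 4: error magnitude e = S_0/v_5 = S_0·∏_{j≠5}(α_5 − α_j) = 3·3 = 9 ≡ 9 (mod 11).
Step 5: correct position 5: c_5 = r_5 − e = 5 − 9 ≡ 7 (mod 11). Hence c = [10, 0, 4, 9, 7].
  Check: interpolating c through the α_i gives m(x) = 3 + 5·x (degree < 2) with m(α_i) = c_i for every i, so c is indeed a codeword.


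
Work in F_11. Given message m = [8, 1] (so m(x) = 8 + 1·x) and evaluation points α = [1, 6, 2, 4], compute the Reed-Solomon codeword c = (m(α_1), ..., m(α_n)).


c = [9, 3, 10, 1]

Message polynomial: m(x) = 8 + 1·x (mod 11).
For each evaluation point α_i, compute m(α_i) mod 11:
  α_1 = 1: Horner steps 1 → 9, so m(1) = 9.
  α_2 = 6: Horner steps 1 → 3, so m(6) = 3.
  α_3 = 2: Horner steps 1 → 10, so m(2) = 10.
  α_4 = 4: Horner steps 1 → 1, so m(4) = 1.
Codeword c = [9, 3, 10, 1] ∈ F_11^4.


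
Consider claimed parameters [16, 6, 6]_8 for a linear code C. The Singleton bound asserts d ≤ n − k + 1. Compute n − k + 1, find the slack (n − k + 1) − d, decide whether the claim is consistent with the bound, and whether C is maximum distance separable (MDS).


Singleton RHS = n − k + 1 = 11, slack = 5, bound satisfied, not MDS.

Singleton bound: d ≤ n − k + 1.
Here n = 16, k = 6, so n − k + 1 = 11.
Given d = 6, check d ≤ 11: YES.
Slack = (n − k + 1) − d = 5.
The code is NOT MDS (slack = 5 > 0).
Description: the claimed parameters are [16, 6, 6]_8; such a code would be non-MDS.


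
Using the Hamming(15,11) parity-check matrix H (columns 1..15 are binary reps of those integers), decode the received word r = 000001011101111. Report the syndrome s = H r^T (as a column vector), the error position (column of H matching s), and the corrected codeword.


s = (1, 1, 0, 1)^T, error position = 13, corrected codeword c = 000001011101011

Compute s = H r^T mod 2 one row at a time:
  s_1 = 1 + 1 + 1 + 0 + 1 + 1 + 1 + 1 = 7 ≡ 1 (mod 2).
  s_2 = 0 + 0 + 1 + 0 + 1 + 1 + 1 + 1 = 5 ≡ 1 (mod 2).
  s_3 = 0 + 0 + 1 + 0 + 1 + 0 + 1 + 1 = 4 ≡ 0 (mod 2).
  s_4 = 0 + 0 + 0 + 0 + 1 + 0 + 1 + 1 = 3 ≡ 1 (mod 2).
s = (1, 1, 0, 1)^T — this equals column 13 of H (binary 1101), so error is at position 13.
Correct: flip bit 13 of r = 000001011101111 to get c = 000001011101011.


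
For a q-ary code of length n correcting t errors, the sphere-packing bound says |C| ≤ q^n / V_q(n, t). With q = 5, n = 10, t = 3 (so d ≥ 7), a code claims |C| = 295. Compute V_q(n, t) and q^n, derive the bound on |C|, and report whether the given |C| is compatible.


V_q(n, t) = 8441, q^n = 9765625, Hamming bound = 1156, |C| = 295 ≤ bound (satisfied).

Step 1: Compute V_q(n, t) = Σ_{j=0}^3 C(n, j) (q−1)^j.
  j = 0: C(10,0)·(4)^0 = 1·1 = 1.
  j = 1: C(10,1)·(4)^1 = 10·4 = 40.
  j = 2: C(10,2)·(4)^2 = 45·16 = 720.
  j = 3: C(10,3)·(4)^3 = 120·64 = 7680.
  V_q(n, t) = 1 + 40 + 720 + 7680 = 8441.
Step 2: q^n = 5^10 = 9765625.
Step 3: Hamming bound ⌊q^n / V_q(n,t)⌋ = ⌊9765625/8441⌋ = 1156.
Step 4: Compare |C| = 295 to 1156: satisfied.
The claimed |C| lies below the Hamming bound.


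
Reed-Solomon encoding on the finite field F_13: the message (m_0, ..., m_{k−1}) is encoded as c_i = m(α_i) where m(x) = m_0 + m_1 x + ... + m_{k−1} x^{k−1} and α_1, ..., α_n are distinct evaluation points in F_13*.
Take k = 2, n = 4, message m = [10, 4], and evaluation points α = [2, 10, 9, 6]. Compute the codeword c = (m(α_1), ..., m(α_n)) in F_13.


c = [5, 11, 7, 8]

Message polynomial: m(x) = 10 + 4·x (mod 13).
For each evaluation point α_i, compute m(α_i) mod 13:
  α_1 = 2: Horner steps 4 → 5, so m(2) = 5.
  α_2 = 10: Horner steps 4 → 11, so m(10) = 11.
  α_3 = 9: Horner steps 4 → 7, so m(9) = 7.
  α_4 = 6: Horner steps 4 → 8, so m(6) = 8.
Codeword c = [5, 11, 7, 8] ∈ F_13^4.


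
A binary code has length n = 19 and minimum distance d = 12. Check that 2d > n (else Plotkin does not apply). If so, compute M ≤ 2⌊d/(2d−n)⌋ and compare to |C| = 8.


Plotkin bound M ≤ 4; given |C| = 8 > bound (violated).

Check applicability: 2d = 24, n = 19.
2d − n = 5 > 0, so Plotkin applies.
Compute d/(2d−n) = 12/5 ≈ 2.4000.
⌊d/(2d−n)⌋ = 2.
Plotkin bound: M ≤ 2·2 = 4.
Given |C| = 8, check: VIOLATED.
This |C| is above the Plotkin bound, so no binary code with n = 19, d = 12 and 8 codewords exists.


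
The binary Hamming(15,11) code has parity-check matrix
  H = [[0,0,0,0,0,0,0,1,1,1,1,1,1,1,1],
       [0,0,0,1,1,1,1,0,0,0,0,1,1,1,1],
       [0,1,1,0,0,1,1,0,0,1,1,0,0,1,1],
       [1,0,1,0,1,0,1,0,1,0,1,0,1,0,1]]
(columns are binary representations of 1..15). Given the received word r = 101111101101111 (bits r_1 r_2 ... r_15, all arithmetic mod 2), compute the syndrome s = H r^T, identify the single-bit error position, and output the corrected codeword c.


s = (0, 0, 0, 1)^T, error position = 1, corrected codeword c = 001111101101111

Compute s = H r^T mod 2 one row at a time:
  s_1 = 0 + 1 + 1 + 0 + 1 + 1 + 1 + 1 = 6 ≡ 0 (mod 2).
  s_2 = 1 + 1 + 1 + 1 + 1 + 1 + 1 + 1 = 8 ≡ 0 (mod 2).
  s_3 = 0 + 1 + 1 + 1 + 1 + 0 + 1 + 1 = 6 ≡ 0 (mod 2).
  s_4 = 1 + 1 + 1 + 1 + 1 + 0 + 1 + 1 = 7 ≡ 1 (mod 2).
s = (0, 0, 0, 1)^T — this equals column 1 of H (binary 0001), so error is at position 1.
Correct: flip bit 1 of r = 101111101101111 to get c = 001111101101111.


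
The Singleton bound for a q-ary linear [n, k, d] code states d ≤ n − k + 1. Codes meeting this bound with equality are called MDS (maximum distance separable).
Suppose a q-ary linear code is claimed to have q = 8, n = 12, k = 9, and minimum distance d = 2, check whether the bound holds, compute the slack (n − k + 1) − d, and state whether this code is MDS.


Singleton RHS = n − k + 1 = 4, slack = 2, bound satisfied, not MDS.

Singleton bound: d ≤ n − k + 1.
Here n = 12, k = 9, so n − k + 1 = 4.
Given d = 2, check d ≤ 4: YES.
Slack = (n − k + 1) − d = 2.
The code is NOT MDS (slack = 2 > 0).
Description: the claimed parameters are [12, 9, 2]_8; such a code would be non-MDS.


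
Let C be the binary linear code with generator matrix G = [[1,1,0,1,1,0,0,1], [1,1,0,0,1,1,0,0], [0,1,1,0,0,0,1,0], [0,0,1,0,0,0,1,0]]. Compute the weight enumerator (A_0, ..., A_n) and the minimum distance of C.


Weight distribution: A_0 = 1, A_1 = 1, A_2 = 1, A_3 = 3, A_4 = 3, A_5 = 3, A_6 = 3, A_7 = 1. Minimum distance d = 1.

Enumerate all 2^4 = 16 messages m ∈ F_2^4.
For each, compute codeword c = mG in F_2^8, then tally its weight.
  m = 0000 → c = 00000000, weight = 0.
  m = 1000 → c = 11011001, weight = 5.
  m = 0100 → c = 11001100, weight = 4.
  m = 1100 → c = 00010101, weight = 3.
  m = 0010 → c = 01100010, weight = 3.
  m = 1010 → c = 10111011, weight = 6.
  m = 0110 → c = 10101110, weight = 5.
  m = 1110 → c = 01110111, weight = 6.
  m = 0001 → c = 00100010, weight = 2.
  m = 1001 → c = 11111011, weight = 7.
  m = 0101 → c = 11101110, weight = 6.
  m = 1101 → c = 00110111, weight = 5.
  m = 0011 → c = 01000000, weight = 1.
  m = 1011 → c = 10011001, weight = 4.
  m = 0111 → c = 10001100, weight = 3.
  m = 1111 → c = 01010101, weight = 4.
Tally weights:
  weight 0: 1 codewords.
  weight 1: 1 codewords.
  weight 2: 1 codewords.
  weight 3: 3 codewords.
  weight 4: 3 codewords.
  weight 5: 3 codewords.
  weight 6: 3 codewords.
  weight 7: 1 codewords.
Minimum distance d = smallest w > 0 with A_w > 0 = 1.
Sanity: Σ A_w = 16 = 2^4 = 16 ✓.
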